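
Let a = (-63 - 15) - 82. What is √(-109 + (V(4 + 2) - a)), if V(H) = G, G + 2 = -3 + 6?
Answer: 2*√13 ≈ 7.2111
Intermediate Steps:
G = 1 (G = -2 + (-3 + 6) = -2 + 3 = 1)
a = -160 (a = -78 - 82 = -160)
V(H) = 1
√(-109 + (V(4 + 2) - a)) = √(-109 + (1 - 1*(-160))) = √(-109 + (1 + 160)) = √(-109 + 161) = √52 = 2*√13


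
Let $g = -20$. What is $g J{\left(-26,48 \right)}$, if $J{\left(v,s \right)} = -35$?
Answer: $700$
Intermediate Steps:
$g J{\left(-26,48 \right)} = \left(-20\right) \left(-35\right) = 700$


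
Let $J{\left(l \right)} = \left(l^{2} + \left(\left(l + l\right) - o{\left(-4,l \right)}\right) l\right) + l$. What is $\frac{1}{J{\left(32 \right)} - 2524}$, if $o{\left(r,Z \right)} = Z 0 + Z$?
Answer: $- \frac{1}{444} \approx -0.0022523$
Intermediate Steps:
$o{\left(r,Z \right)} = Z$ ($o{\left(r,Z \right)} = 0 + Z = Z$)
$J{\left(l \right)} = l + 2 l^{2}$ ($J{\left(l \right)} = \left(l^{2} + \left(\left(l + l\right) - l\right) l\right) + l = \left(l^{2} + \left(2 l - l\right) l\right) + l = \left(l^{2} + l l\right) + l = \left(l^{2} + l^{2}\right) + l = 2 l^{2} + l = l + 2 l^{2}$)
$\frac{1}{J{\left(32 \right)} - 2524} = \frac{1}{32 \left(1 + 2 \cdot 32\right) - 2524} = \frac{1}{32 \left(1 + 64\right) - 2524} = \frac{1}{32 \cdot 65 - 2524} = \frac{1}{2080 - 2524} = \frac{1}{-444} = - \frac{1}{444}$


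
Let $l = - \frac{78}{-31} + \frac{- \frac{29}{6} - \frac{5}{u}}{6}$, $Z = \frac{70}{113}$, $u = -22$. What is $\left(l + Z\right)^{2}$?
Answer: $\frac{674349731344}{120268159209} \approx 5.607$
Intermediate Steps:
$Z = \frac{70}{113}$ ($Z = 70 \cdot \frac{1}{113} = \frac{70}{113} \approx 0.61947$)
$l = \frac{5366}{3069}$ ($l = - \frac{78}{-31} + \frac{- \frac{29}{6} - \frac{5}{-22}}{6} = \left(-78\right) \left(- \frac{1}{31}\right) + \left(\left(-29\right) \frac{1}{6} - - \frac{5}{22}\right) \frac{1}{6} = \frac{78}{31} + \left(- \frac{29}{6} + \frac{5}{22}\right) \frac{1}{6} = \frac{78}{31} - \frac{76}{99} = \frac{5366}{3069} \approx 1.7485$)
$\left(l + Z\right)^{2} = \left(\frac{5366}{3069} + \frac{70}{113}\right)^{2} = \left(\frac{821188}{346797}\right)^{2} = \frac{674349731344}{120268159209}$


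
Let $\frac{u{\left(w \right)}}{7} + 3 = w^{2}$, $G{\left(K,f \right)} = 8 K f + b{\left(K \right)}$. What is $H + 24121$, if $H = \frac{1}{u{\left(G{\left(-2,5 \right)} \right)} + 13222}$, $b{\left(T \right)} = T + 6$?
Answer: $\frac{1293681594}{53633} \approx 24121.0$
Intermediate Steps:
$b{\left(T \right)} = 6 + T$
$G{\left(K,f \right)} = 6 + K + 8 K f$ ($G{\left(K,f \right)} = 8 K f + \left(6 + K\right) = 6 + K + 8 K f$)
$u{\left(w \right)} = -21 + 7 w^{2}$
$H = \frac{1}{53633}$ ($H = \frac{1}{\left(-21 + 7 \left(6 - 2 + 8 \left(-2\right) 5\right)^{2}\right) + 13222} = \frac{1}{\left(-21 + 7 \left(6 - 2 - 80\right)^{2}\right) + 13222} = \frac{1}{\left(-21 + 7 \left(-76\right)^{2}\right) + 13222} = \frac{1}{\left(-21 + 7 \cdot 5776\right) + 13222} = \frac{1}{\left(-21 + 40432\right) + 13222} = \frac{1}{40411 + 13222} = \frac{1}{53633} \approx 1.8645 \cdot 10^{-5}$)
$H + 24121 = \frac{1}{53633} + 24121 = \frac{1293681594}{53633}$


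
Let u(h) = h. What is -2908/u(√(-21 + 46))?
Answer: -2908/5 ≈ -581.60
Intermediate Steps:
-2908/u(√(-21 + 46)) = -2908/√(-21 + 46) = -2908/(√25) = -2908/5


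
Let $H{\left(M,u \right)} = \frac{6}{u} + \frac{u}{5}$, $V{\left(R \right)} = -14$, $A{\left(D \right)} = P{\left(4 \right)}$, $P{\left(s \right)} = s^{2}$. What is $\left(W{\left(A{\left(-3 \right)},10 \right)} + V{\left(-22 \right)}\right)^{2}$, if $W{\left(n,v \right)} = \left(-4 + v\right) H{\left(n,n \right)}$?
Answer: $\frac{22201}{400} \approx 55.503$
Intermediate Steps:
$A{\left(D \right)} = 16$ ($A{\left(D \right)} = 4^{2} = 16$)
$H{\left(M,u \right)} = \frac{6}{u} + \frac{u}{5}$ ($H{\left(M,u \right)} = \frac{6}{u} + u \frac{1}{5} = \frac{6}{u} + \frac{u}{5}$)
$W{\left(n,v \right)} = \left(-4 + v\right) \left(\frac{6}{n} + \frac{n}{5}\right)$
$\left(W{\left(A{\left(-3 \right)},10 \right)} + V{\left(-22 \right)}\right)^{2} = \left(\frac{\left(-4 + 10\right) \left(30 + 16^{2}\right)}{5 \cdot 16} - 14\right)^{2} = \left(\frac{1}{5} \cdot \frac{1}{16} \cdot 6 \left(30 + 256\right) - 14\right)^{2} = \left(\frac{1}{5} \cdot \frac{1}{16} \cdot 6 \cdot 286 - 14\right)^{2} = \left(\frac{429}{20} - 14\right)^{2} = \left(\frac{149}{20}\right)^{2} = \frac{22201}{400}$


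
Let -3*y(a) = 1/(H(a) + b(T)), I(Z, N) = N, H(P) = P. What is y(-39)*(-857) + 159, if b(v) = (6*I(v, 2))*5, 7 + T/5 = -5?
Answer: 10874/63 ≈ 172.60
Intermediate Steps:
T = -60 (T = -35 + 5*(-5) = -35 - 25 = -60)
b(v) = 60 (b(v) = (6*2)*5 = 12*5 = 60)
y(a) = -1/(3*(60 + a)) (y(a) = -1/(3*(a + 60)) = -1/(3*(60 + a)))
y(-39)*(-857) + 159 = -1/(180 + 3*(-39))*(-857) + 159 = -1/(180 - 117)*(-857) + 159 = -1/63*(-857) + 159 = 857/63 + 159 = 10874/63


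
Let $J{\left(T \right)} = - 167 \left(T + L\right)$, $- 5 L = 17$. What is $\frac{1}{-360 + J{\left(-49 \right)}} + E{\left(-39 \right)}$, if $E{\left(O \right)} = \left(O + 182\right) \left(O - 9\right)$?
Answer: $- \frac{287972251}{41954} \approx -6864.0$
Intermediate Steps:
$L = - \frac{17}{5}$ ($L = \left(- \frac{1}{5}\right) 17 = - \frac{17}{5} \approx -3.4$)
$J{\left(T \right)} = \frac{2839}{5} - 167 T$ ($J{\left(T \right)} = - 167 \left(T - \frac{17}{5}\right) = - 167 \left(- \frac{17}{5} + T\right) = \frac{2839}{5} - 167 T$)
$E{\left(O \right)} = \left(-9 + O\right) \left(182 + O\right)$ ($E{\left(O \right)} = \left(182 + O\right) \left(-9 + O\right) = \left(-9 + O\right) \left(182 + O\right)$)
$\frac{1}{-360 + J{\left(-49 \right)}} + E{\left(-39 \right)} = \frac{1}{-360 + \left(\frac{2839}{5} - -8183\right)} + \left(-1638 + \left(-39\right)^{2} + 173 \left(-39\right)\right) = \frac{1}{-360 + \left(\frac{2839}{5} + 8183\right)} - 6864 = \frac{1}{-360 + \frac{43754}{5}} - 6864 = \frac{1}{\frac{41954}{5}} - 6864 = \frac{5}{41954} - 6864 = - \frac{287972251}{41954}$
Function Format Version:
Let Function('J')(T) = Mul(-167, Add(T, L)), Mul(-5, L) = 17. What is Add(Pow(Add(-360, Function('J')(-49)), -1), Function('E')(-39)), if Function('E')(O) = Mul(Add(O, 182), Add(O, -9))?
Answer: Rational(-287972251, 41954) ≈ -6864.0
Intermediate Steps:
L = Rational(-17, 5) (L = Mul(Rational(-1, 5), 17) = Rational(-17, 5) ≈ -3.4000)
Function('J')(T) = Add(Rational(2839, 5), Mul(-167, T)) (Function('J')(T) = Mul(-167, Add(T, Rational(-17, 5))) = Mul(-167, Add(Rational(-17, 5), T)) = Add(Rational(2839, 5), Mul(-167, T)))
Function('E')(O) = Mul(Add(-9, O), Add(182, O)) (Function('E')(O) = Mul(Add(182, O), Add(-9, O)) = Mul(Add(-9, O), Add(182, O)))
Add(Pow(Add(-360, Function('J')(-49)), -1), Function('E')(-39)) = Add(Pow(Add(-360, Add(Rational(2839, 5), Mul(-167, -49))), -1), Add(-1638, Pow(-39, 2), Mul(173, -39))) = Add(Pow(Add(-360, Add(Rational(2839, 5), 8183)), -1), Add(-1638, 1521, -6747)) = Add(Pow(Add(-360, Rational(43754, 5)), -1), -6864) = Add(Pow(Rational(41954, 5), -1), -6864) = Add(Rational(5, 41954), -6864) = Rational(-287972251, 41954)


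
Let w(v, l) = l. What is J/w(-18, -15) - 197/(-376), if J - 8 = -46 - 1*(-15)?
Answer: 11603/5640 ≈ 2.0573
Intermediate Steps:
J = -23 (J = 8 + (-46 - 1*(-15)) = 8 + (-46 + 15) = 8 - 31 = -23)
J/w(-18, -15) - 197/(-376) = -23/(-15) - 197/(-376) = -23*(-1/15) - 197*(-1/376) = 23/15 + 197/376 = 11603/5640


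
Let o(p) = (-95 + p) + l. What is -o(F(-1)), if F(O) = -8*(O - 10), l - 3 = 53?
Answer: -49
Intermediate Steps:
l = 56 (l = 3 + 53 = 56)
F(O) = 80 - 8*O (F(O) = -8*(-10 + O) = 80 - 8*O)
o(p) = -39 + p (o(p) = (-95 + p) + 56 = -39 + p)
-o(F(-1)) = -(-39 + (80 - 8*(-1))) = -(-39 + (80 + 8)) = -(-39 + 88) = -1*49 = -49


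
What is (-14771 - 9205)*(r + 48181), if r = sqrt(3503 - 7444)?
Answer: -1155187656 - 23976*I*sqrt(3941) ≈ -1.1552e+9 - 1.5052e+6*I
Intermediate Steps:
r = I*sqrt(3941) (r = sqrt(-3941) = I*sqrt(3941) ≈ 62.777*I)
(-14771 - 9205)*(r + 48181) = (-14771 - 9205)*(I*sqrt(3941) + 48181) = -23976*(48181 + I*sqrt(3941)) = -1155187656 - 23976*I*sqrt(3941)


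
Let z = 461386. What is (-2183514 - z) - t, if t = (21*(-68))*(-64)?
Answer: -2736292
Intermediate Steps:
t = 91392 (t = -1428*(-64) = 91392)
(-2183514 - z) - t = (-2183514 - 1*461386) - 1*91392 = (-2183514 - 461386) - 91392 = -2644900 - 91392 = -2736292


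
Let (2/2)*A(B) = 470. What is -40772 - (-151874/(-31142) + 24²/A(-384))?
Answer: -149214620463/3659185 ≈ -40778.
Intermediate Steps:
A(B) = 470
-40772 - (-151874/(-31142) + 24²/A(-384)) = -40772 - (-151874/(-31142) + 24²/470) = -40772 - (-151874*(-1/31142) + 576*(1/470)) = -40772 - (75937/15571 + 288/235) = -40772 - 1*22329643/3659185 = -40772 - 22329643/3659185 = -149214620463/3659185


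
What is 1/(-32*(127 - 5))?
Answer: -1/3904 ≈ -0.00025615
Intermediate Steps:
1/(-32*(127 - 5)) = 1/(-32*122) = 1/(-3904) = -1/3904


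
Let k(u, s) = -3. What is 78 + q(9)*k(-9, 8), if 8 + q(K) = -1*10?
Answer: 132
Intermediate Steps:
q(K) = -18 (q(K) = -8 - 1*10 = -8 - 10 = -18)
78 + q(9)*k(-9, 8) = 78 - 18*(-3) = 78 + 54 = 132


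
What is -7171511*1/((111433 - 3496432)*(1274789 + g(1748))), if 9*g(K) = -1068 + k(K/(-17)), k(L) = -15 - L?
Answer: 121915687/73351444195994 ≈ 1.6621e-6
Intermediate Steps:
g(K) = -361/3 + K/153 (g(K) = (-1068 + (-15 - K/(-17)))/9 = (-1068 + (-15 - K*(-1)/17))/9 = (-1068 + (-15 - (-1)*K/17))/9 = (-1068 + (-15 + K/17))/9 = (-1083 + K/17)/9 = -361/3 + K/153)
-7171511*1/((111433 - 3496432)*(1274789 + g(1748))) = -7171511*1/((111433 - 3496432)*(1274789 + (-361/3 + (1/153)*1748))) = -7171511*(-1/(3384999*(1274789 + (-361/3 + 1748/153)))) = -7171511*(-1/(3384999*(1274789 - 16663/153))) = -7171511/((-3384999*195026054/153)) = -7171511/(-73351444195994/17) = -7171511*(-17/73351444195994) = 121915687/73351444195994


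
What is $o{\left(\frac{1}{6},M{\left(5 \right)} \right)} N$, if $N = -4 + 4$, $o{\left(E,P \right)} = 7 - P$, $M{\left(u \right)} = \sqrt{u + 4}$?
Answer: $0$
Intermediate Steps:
$M{\left(u \right)} = \sqrt{4 + u}$
$N = 0$
$o{\left(\frac{1}{6},M{\left(5 \right)} \right)} N = \left(7 - \sqrt{4 + 5}\right) 0 = \left(7 - \sqrt{9}\right) 0 = \left(7 - 3\right) 0 = 4 \cdot 0 = 0$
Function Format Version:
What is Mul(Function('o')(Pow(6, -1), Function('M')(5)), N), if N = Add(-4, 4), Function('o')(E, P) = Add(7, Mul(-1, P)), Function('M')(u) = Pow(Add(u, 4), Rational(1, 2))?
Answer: 0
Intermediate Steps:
Function('M')(u) = Pow(Add(4, u), Rational(1, 2))
N = 0
Mul(Function('o')(Pow(6, -1), Function('M')(5)), N) = Mul(Add(7, Mul(-1, Pow(Add(4, 5), Rational(1, 2)))), 0) = Mul(Add(7, Mul(-1, Pow(9, Rational(1, 2)))), 0) = Mul(Add(7, Mul(-1, 3)), 0) = Mul(Add(7, -3), 0) = Mul(4, 0) = 0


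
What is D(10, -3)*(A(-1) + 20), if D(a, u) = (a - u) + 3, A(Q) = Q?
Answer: 304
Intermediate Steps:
D(a, u) = 3 + a - u
D(10, -3)*(A(-1) + 20) = (3 + 10 - 1*(-3))*(-1 + 20) = (3 + 10 + 3)*19 = 16*19 = 304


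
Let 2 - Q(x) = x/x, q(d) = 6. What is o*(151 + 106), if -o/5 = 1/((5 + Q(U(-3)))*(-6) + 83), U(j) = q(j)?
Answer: -1285/47 ≈ -27.340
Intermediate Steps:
U(j) = 6
Q(x) = 1 (Q(x) = 2 - x/x = 2 - 1*1 = 2 - 1 = 1)
o = -5/47 (o = -5/((5 + 1)*(-6) + 83) = -5/(6*(-6) + 83) = -5/(-36 + 83) = -5/47 ≈ -0.10638)
o*(151 + 106) = -5*(151 + 106)/47 = -5/47*257 = -1285/47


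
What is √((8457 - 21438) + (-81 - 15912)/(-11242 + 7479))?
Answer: I*√183752972130/3763 ≈ 113.92*I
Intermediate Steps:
√((8457 - 21438) + (-81 - 15912)/(-11242 + 7479)) = √(-12981 - 15993/(-3763)) = √(-12981 - 15993*(-1/3763)) = √(-12981 + 15993/3763) = √(-48831510/3763) = I*√183752972130/3763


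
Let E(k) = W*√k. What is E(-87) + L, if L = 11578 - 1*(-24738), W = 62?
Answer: 36316 + 62*I*√87 ≈ 36316.0 + 578.3*I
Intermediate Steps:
L = 36316 (L = 11578 + 24738 = 36316)
E(k) = 62*√k
E(-87) + L = 62*√(-87) + 36316 = 62*(I*√87) + 36316 = 62*I*√87 + 36316 = 36316 + 62*I*√87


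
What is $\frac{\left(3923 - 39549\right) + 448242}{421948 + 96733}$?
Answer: $\frac{412616}{518681} \approx 0.79551$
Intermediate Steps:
$\frac{\left(3923 - 39549\right) + 448242}{421948 + 96733} = \frac{-35626 + 448242}{518681} = 412616 \cdot \frac{1}{518681} = \frac{412616}{518681}$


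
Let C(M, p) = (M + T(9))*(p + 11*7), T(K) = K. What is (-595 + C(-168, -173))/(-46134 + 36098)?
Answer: -14669/10036 ≈ -1.4616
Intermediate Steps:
C(M, p) = (9 + M)*(77 + p) (C(M, p) = (M + 9)*(p + 11*7) = (9 + M)*(p + 77) = (9 + M)*(77 + p))
(-595 + C(-168, -173))/(-46134 + 36098) = (-595 + (693 + 9*(-173) + 77*(-168) - 168*(-173)))/(-46134 + 36098) = (-595 + (693 - 1557 - 12936 + 29064))/(-10036) = (-595 + 15264)*(-1/10036) = 14669*(-1/10036) = -14669/10036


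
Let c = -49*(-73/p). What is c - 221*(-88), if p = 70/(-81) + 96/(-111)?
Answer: 90059267/5182 ≈ 17379.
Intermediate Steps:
p = -5182/2997 (p = 70*(-1/81) + 96*(-1/111) = -70/81 - 32/37 = -5182/2997 ≈ -1.7291)
c = -10720269/5182 (c = -49/((-5182/2997/(-73))) = -49/((-5182/2997*(-1/73))) = -49/5182/218781 = -49*218781/5182 = -10720269/5182 ≈ -2068.8)
c - 221*(-88) = -10720269/5182 - 221*(-88) = -10720269/5182 + 19448 = 90059267/5182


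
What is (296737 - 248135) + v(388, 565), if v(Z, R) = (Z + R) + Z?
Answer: 49943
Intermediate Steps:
v(Z, R) = R + 2*Z (v(Z, R) = (R + Z) + Z = R + 2*Z)
(296737 - 248135) + v(388, 565) = (296737 - 248135) + (565 + 2*388) = 48602 + (565 + 776) = 48602 + 1341 = 49943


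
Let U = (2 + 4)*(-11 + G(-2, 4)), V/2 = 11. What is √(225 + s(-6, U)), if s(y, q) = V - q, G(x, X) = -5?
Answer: 7*√7 ≈ 18.520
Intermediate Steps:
V = 22 (V = 2*11 = 22)
U = -96 (U = (2 + 4)*(-11 - 5) = 6*(-16) = -96)
s(y, q) = 22 - q
√(225 + s(-6, U)) = √(225 + (22 - 1*(-96))) = √(225 + (22 + 96)) = √(225 + 118) = √343 = 7*√7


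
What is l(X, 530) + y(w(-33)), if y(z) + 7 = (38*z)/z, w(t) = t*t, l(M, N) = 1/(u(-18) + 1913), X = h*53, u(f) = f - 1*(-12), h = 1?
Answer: 59118/1907 ≈ 31.001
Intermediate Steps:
u(f) = 12 + f (u(f) = f + 12 = 12 + f)
X = 53 (X = 1*53 = 53)
l(M, N) = 1/1907 (l(M, N) = 1/((12 - 18) + 1913) = 1/(-6 + 1913) = 1/1907)
w(t) = t²
y(z) = 31 (y(z) = -7 + (38*z)/z = -7 + 38 = 31)
l(X, 530) + y(w(-33)) = 1/1907 + 31 = 59118/1907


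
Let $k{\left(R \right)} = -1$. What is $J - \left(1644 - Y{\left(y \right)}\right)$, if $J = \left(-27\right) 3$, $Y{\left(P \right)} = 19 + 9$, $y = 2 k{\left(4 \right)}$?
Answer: $-1697$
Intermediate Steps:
$y = -2$ ($y = 2 \left(-1\right) = -2$)
$Y{\left(P \right)} = 28$
$J = -81$
$J - \left(1644 - Y{\left(y \right)}\right) = -81 - \left(1644 - 28\right) = -81 - 1616 = -1697$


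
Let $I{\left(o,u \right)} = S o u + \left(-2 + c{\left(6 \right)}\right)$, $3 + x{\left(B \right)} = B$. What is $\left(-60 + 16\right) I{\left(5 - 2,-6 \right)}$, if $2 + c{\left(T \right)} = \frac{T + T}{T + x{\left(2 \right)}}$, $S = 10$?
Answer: $\frac{39952}{5} \approx 7990.4$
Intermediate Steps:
$x{\left(B \right)} = -3 + B$
$c{\left(T \right)} = -2 + \frac{2 T}{-1 + T}$ ($c{\left(T \right)} = -2 + \frac{T + T}{T + \left(-3 + 2\right)} = -2 + \frac{2 T}{T - 1} = -2 + \frac{2 T}{-1 + T}$)
$I{\left(o,u \right)} = - \frac{8}{5} + 10 o u$ ($I{\left(o,u \right)} = 10 o u - \left(2 - \frac{2}{-1 + 6}\right) = 10 o u - \left(2 - \frac{2}{5}\right) = 10 o u + \left(-2 + 2 \cdot \frac{1}{5}\right) = 10 o u + \left(-2 + \frac{2}{5}\right) = 10 o u - \frac{8}{5} = - \frac{8}{5} + 10 o u$)
$\left(-60 + 16\right) I{\left(5 - 2,-6 \right)} = \left(-60 + 16\right) \left(- \frac{8}{5} + 10 \left(5 - 2\right) \left(-6\right)\right) = - 44 \left(- \frac{8}{5} + 10 \cdot 3 \left(-6\right)\right) = - 44 \left(- \frac{8}{5} - 180\right) = \left(-44\right) \left(- \frac{908}{5}\right) = \frac{39952}{5}$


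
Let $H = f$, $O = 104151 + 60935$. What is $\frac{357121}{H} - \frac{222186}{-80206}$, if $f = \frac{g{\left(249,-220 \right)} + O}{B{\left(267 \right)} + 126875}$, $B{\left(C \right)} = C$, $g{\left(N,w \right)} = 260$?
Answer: $\frac{910449109557962}{3315435319} \approx 2.7461 \cdot 10^{5}$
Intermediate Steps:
$O = 165086$
$f = \frac{82673}{63571}$ ($f = \frac{260 + 165086}{267 + 126875} = \frac{165346}{127142} = 165346 \cdot \frac{1}{127142} = \frac{82673}{63571} \approx 1.3005$)
$H = \frac{82673}{63571} \approx 1.3005$
$\frac{357121}{H} - \frac{222186}{-80206} = \frac{357121}{\frac{82673}{63571}} - \frac{222186}{-80206} = 357121 \cdot \frac{63571}{82673} - - \frac{111093}{40103} = \frac{22702539091}{82673} + \frac{111093}{40103} = \frac{910449109557962}{3315435319}$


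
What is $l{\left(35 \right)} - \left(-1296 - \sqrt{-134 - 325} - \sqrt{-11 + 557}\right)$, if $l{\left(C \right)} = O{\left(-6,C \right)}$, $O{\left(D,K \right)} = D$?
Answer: $1290 + \sqrt{546} + 3 i \sqrt{51} \approx 1313.4 + 21.424 i$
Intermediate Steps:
$l{\left(C \right)} = -6$
$l{\left(35 \right)} - \left(-1296 - \sqrt{-134 - 325} - \sqrt{-11 + 557}\right) = -6 - \left(-1296 - \sqrt{-134 - 325} - \sqrt{-11 + 557}\right) = -6 + \left(\left(\sqrt{546} + \sqrt{-134 - 325}\right) + 1296\right) = -6 + \left(\left(\sqrt{546} + \sqrt{-459}\right) + 1296\right) = -6 + \left(\left(\sqrt{546} + 3 i \sqrt{51}\right) + 1296\right) = -6 + \left(1296 + \sqrt{546} + 3 i \sqrt{51}\right) = 1290 + \sqrt{546} + 3 i \sqrt{51}$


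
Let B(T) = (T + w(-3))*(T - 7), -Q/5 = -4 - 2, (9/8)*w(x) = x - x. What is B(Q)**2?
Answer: 476100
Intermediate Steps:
w(x) = 0 (w(x) = 8*(x - x)/9 = (8/9)*0 = 0)
Q = 30 (Q = -5*(-4 - 2) = -5*(-6) = 30)
B(T) = T*(-7 + T) (B(T) = (T + 0)*(T - 7) = T*(-7 + T))
B(Q)**2 = (30*(-7 + 30))**2 = (30*23)**2 = 690**2 = 476100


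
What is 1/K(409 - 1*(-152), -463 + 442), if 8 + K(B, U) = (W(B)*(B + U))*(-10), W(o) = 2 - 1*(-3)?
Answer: -1/27008 ≈ -3.7026e-5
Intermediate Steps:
W(o) = 5 (W(o) = 2 + 3 = 5)
K(B, U) = -8 - 50*B - 50*U (K(B, U) = -8 + (5*(B + U))*(-10) = -8 + (5*B + 5*U)*(-10) = -8 + (-50*B - 50*U) = -8 - 50*B - 50*U)
1/K(409 - 1*(-152), -463 + 442) = 1/(-8 - 50*(409 - 1*(-152)) - 50*(-463 + 442)) = 1/(-8 - 50*(409 + 152) - 50*(-21)) = 1/(-8 - 50*561 + 1050) = 1/(-8 - 28050 + 1050) = 1/(-27008) = -1/27008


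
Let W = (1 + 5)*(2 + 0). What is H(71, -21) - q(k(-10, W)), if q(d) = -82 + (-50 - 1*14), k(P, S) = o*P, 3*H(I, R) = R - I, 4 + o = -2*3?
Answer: 346/3 ≈ 115.33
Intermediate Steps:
o = -10 (o = -4 - 2*3 = -4 - 6 = -10)
H(I, R) = -I/3 + R/3 (H(I, R) = (R - I)/3 = -I/3 + R/3)
W = 12 (W = 6*2 = 12)
k(P, S) = -10*P
q(d) = -146 (q(d) = -82 + (-50 - 14) = -82 - 64 = -146)
H(71, -21) - q(k(-10, W)) = (-1/3*71 + (1/3)*(-21)) - 1*(-146) = (-71/3 - 7) + 146 = -92/3 + 146 = 346/3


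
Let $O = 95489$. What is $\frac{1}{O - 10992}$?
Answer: $\frac{1}{84497} \approx 1.1835 \cdot 10^{-5}$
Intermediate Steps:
$\frac{1}{O - 10992} = \frac{1}{95489 - 10992} = \frac{1}{84497}$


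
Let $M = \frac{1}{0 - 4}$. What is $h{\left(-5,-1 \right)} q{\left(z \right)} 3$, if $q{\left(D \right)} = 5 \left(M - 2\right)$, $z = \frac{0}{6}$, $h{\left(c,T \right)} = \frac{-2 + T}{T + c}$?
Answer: $- \frac{135}{8} \approx -16.875$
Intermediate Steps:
$h{\left(c,T \right)} = \frac{-2 + T}{T + c}$
$z = 0$ ($z = 0 \cdot \frac{1}{6} = 0$)
$M = - \frac{1}{4}$ ($M = \frac{1}{-4} = - \frac{1}{4} \approx -0.25$)
$q{\left(D \right)} = - \frac{45}{4}$ ($q{\left(D \right)} = 5 \left(- \frac{1}{4} - 2\right) = 5 \left(- \frac{9}{4}\right) = - \frac{45}{4}$)
$h{\left(-5,-1 \right)} q{\left(z \right)} 3 = \frac{-2 - 1}{-1 - 5} \left(- \frac{45}{4}\right) 3 = \frac{1}{-6} \left(-3\right) \left(- \frac{45}{4}\right) 3 = \left(- \frac{1}{6}\right) \left(-3\right) \left(- \frac{45}{4}\right) 3 = \frac{1}{2} \left(- \frac{45}{4}\right) 3 = \left(- \frac{45}{8}\right) 3 = - \frac{135}{8}$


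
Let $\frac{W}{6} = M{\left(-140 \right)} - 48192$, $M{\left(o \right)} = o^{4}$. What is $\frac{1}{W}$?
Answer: $\frac{1}{2304670848} \approx 4.339 \cdot 10^{-10}$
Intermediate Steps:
$W = 2304670848$ ($W = 6 \left(\left(-140\right)^{4} - 48192\right) = 6 \left(384160000 - 48192\right) = 6 \cdot 384111808 = 2304670848$)
$\frac{1}{W} = \frac{1}{2304670848}$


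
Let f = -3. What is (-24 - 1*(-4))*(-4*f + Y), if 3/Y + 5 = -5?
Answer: -234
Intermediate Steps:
Y = -3/10 (Y = 3/(-5 - 5) = 3/(-10) = 3*(-⅒) = -3/10 ≈ -0.30000)
(-24 - 1*(-4))*(-4*f + Y) = (-24 - 1*(-4))*(-4*(-3) - 3/10) = (-24 + 4)*(12 - 3/10) = -20*117/10 = -234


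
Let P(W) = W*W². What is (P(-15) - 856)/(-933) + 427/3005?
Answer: 13112546/2803665 ≈ 4.6769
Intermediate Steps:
P(W) = W³
(P(-15) - 856)/(-933) + 427/3005 = ((-15)³ - 856)/(-933) + 427/3005 = (-3375 - 856)*(-1/933) + 427*(1/3005) = -4231*(-1/933) + 427/3005 = 4231/933 + 427/3005 = 13112546/2803665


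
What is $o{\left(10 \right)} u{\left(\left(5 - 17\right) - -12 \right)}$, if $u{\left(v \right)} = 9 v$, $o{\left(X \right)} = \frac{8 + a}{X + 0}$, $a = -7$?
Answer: $0$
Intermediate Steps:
$o{\left(X \right)} = \frac{1}{X}$ ($o{\left(X \right)} = \frac{8 - 7}{X + 0} = 1 \frac{1}{X} = \frac{1}{X}$)
$o{\left(10 \right)} u{\left(\left(5 - 17\right) - -12 \right)} = \frac{9 \left(\left(5 - 17\right) - -12\right)}{10} = \frac{9 \left(-12 + \left(-3 + 15\right)\right)}{10} = \frac{9 \left(-12 + 12\right)}{10} = \frac{9 \cdot 0}{10} = \frac{1}{10} \cdot 0 = 0$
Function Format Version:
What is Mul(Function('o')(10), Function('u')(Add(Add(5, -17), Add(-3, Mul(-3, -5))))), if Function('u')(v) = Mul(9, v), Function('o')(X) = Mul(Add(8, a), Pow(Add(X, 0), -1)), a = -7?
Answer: 0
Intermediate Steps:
Function('o')(X) = Pow(X, -1) (Function('o')(X) = Mul(Add(8, -7), Pow(Add(X, 0), -1)) = Mul(1, Pow(X, -1)) = Pow(X, -1))
Mul(Function('o')(10), Function('u')(Add(Add(5, -17), Add(-3, Mul(-3, -5))))) = Mul(Pow(10, -1), Mul(9, Add(Add(5, -17), Add(-3, Mul(-3, -5))))) = Mul(Rational(1, 10), Mul(9, Add(-12, Add(-3, 15)))) = Mul(Rational(1, 10), Mul(9, Add(-12, 12))) = Mul(Rational(1, 10), Mul(9, 0)) = Mul(Rational(1, 10), 0) = 0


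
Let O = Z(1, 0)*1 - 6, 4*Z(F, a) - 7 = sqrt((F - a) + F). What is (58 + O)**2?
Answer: (215 + sqrt(2))**2/16 ≈ 2927.2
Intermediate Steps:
Z(F, a) = 7/4 + sqrt(-a + 2*F)/4 (Z(F, a) = 7/4 + sqrt((F - a) + F)/4 = 7/4 + sqrt(-a + 2*F)/4)
O = -17/4 + sqrt(2)/4 (O = (7/4 + sqrt(-1*0 + 2*1)/4)*1 - 6 = (7/4 + sqrt(0 + 2)/4)*1 - 6 = (7/4 + sqrt(2)/4)*1 - 6 = (7/4 + sqrt(2)/4) - 6 = -17/4 + sqrt(2)/4 ≈ -3.8964)
(58 + O)**2 = (58 + (-17/4 + sqrt(2)/4))**2 = (215/4 + sqrt(2)/4)**2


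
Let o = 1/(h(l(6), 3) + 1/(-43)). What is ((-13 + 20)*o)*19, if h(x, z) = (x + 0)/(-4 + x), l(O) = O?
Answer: 5719/128 ≈ 44.680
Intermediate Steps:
h(x, z) = x/(-4 + x)
o = 43/128 (o = 1/(6/(-4 + 6) + 1/(-43)) = 1/(6/2 - 1/43) = 1/(6*(½) - 1/43) = 1/(3 - 1/43) = 1/(128/43) = 43/128 ≈ 0.33594)
((-13 + 20)*o)*19 = ((-13 + 20)*(43/128))*19 = (7*(43/128))*19 = (301/128)*19 = 5719/128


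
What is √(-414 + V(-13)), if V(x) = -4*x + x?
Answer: 5*I*√15 ≈ 19.365*I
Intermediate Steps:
V(x) = -3*x
√(-414 + V(-13)) = √(-414 - 3*(-13)) = √(-414 + 39) = √(-375) = 5*I*√15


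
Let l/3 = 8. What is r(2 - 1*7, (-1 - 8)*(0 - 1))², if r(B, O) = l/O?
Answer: 64/9 ≈ 7.1111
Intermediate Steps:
l = 24 (l = 3*8 = 24)
r(B, O) = 24/O
r(2 - 1*7, (-1 - 8)*(0 - 1))² = (24/(((-1 - 8)*(0 - 1))))² = (24/((-9*(-1))))² = (24/9)² = (24*(⅑))² = (8/3)² = 64/9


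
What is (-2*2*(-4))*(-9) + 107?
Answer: -37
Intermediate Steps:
(-2*2*(-4))*(-9) + 107 = -4*(-4)*(-9) + 107 = 16*(-9) + 107 = -144 + 107 = -37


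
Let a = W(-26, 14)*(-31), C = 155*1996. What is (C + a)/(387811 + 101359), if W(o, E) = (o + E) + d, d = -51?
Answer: 28303/44470 ≈ 0.63645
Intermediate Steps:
W(o, E) = -51 + E + o (W(o, E) = (o + E) - 51 = (E + o) - 51 = -51 + E + o)
C = 309380
a = 1953 (a = (-51 + 14 - 26)*(-31) = -63*(-31) = 1953)
(C + a)/(387811 + 101359) = (309380 + 1953)/(387811 + 101359) = 311333/489170 = 311333*(1/489170) = 28303/44470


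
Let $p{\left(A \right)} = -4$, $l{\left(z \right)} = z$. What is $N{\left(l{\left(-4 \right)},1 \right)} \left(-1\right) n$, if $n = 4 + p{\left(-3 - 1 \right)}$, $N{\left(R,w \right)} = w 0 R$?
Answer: $0$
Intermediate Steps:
$N{\left(R,w \right)} = 0$ ($N{\left(R,w \right)} = 0 R = 0$)
$n = 0$ ($n = 4 - 4 = 0$)
$N{\left(l{\left(-4 \right)},1 \right)} \left(-1\right) n = 0 \left(-1\right) 0 = 0 \cdot 0 = 0$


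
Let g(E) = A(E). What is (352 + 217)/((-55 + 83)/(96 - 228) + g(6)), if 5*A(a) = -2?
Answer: -93885/101 ≈ -929.55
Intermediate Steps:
A(a) = -2/5 (A(a) = (1/5)*(-2) = -2/5)
g(E) = -2/5
(352 + 217)/((-55 + 83)/(96 - 228) + g(6)) = (352 + 217)/((-55 + 83)/(96 - 228) - 2/5) = 569/(28/(-132) - 2/5) = 569/(28*(-1/132) - 2/5) = 569/(-7/33 - 2/5) = 569/(-101/165) = 569*(-165/101) = -93885/101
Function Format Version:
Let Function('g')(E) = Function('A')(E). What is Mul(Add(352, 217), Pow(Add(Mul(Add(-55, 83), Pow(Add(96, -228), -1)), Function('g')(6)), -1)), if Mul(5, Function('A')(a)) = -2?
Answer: Rational(-93885, 101) ≈ -929.55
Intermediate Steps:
Function('A')(a) = Rational(-2, 5) (Function('A')(a) = Mul(Rational(1, 5), -2) = Rational(-2, 5))
Function('g')(E) = Rational(-2, 5)
Mul(Add(352, 217), Pow(Add(Mul(Add(-55, 83), Pow(Add(96, -228), -1)), Function('g')(6)), -1)) = Mul(Add(352, 217), Pow(Add(Mul(Add(-55, 83), Pow(Add(96, -228), -1)), Rational(-2, 5)), -1)) = Mul(569, Pow(Add(Mul(28, Pow(-132, -1)), Rational(-2, 5)), -1)) = Mul(569, Pow(Add(Mul(28, Rational(-1, 132)), Rational(-2, 5)), -1)) = Mul(569, Pow(Add(Rational(-7, 33), Rational(-2, 5)), -1)) = Mul(569, Pow(Rational(-101, 165), -1)) = Mul(569, Rational(-165, 101)) = Rational(-93885, 101)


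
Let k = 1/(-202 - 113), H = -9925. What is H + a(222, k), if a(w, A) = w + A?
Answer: -3056446/315 ≈ -9703.0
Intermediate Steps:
k = -1/315 (k = 1/(-315) = -1/315 ≈ -0.0031746)
a(w, A) = A + w
H + a(222, k) = -9925 + (-1/315 + 222) = -9925 + 69929/315 = -3056446/315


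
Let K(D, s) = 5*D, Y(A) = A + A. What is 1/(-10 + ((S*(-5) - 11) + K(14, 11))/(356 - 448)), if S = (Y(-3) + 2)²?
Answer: -92/899 ≈ -0.10234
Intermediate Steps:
Y(A) = 2*A
S = 16 (S = (2*(-3) + 2)² = (-6 + 2)² = (-4)² = 16)
1/(-10 + ((S*(-5) - 11) + K(14, 11))/(356 - 448)) = 1/(-10 + ((16*(-5) - 11) + 5*14)/(356 - 448)) = 1/(-10 + ((-80 - 11) + 70)/(-92)) = 1/(-10 + (-91 + 70)*(-1/92)) = 1/(-10 - 21*(-1/92)) = 1/(-10 + 21/92) = 1/(-899/92) = -92/899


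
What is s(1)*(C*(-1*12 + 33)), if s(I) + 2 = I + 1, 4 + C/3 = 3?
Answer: 0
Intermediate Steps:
C = -3 (C = -12 + 3*3 = -12 + 9 = -3)
s(I) = -1 + I (s(I) = -2 + (I + 1) = -2 + (1 + I) = -1 + I)
s(1)*(C*(-1*12 + 33)) = (-1 + 1)*(-3*(-1*12 + 33)) = 0*(-3*(-12 + 33)) = 0*(-3*21) = 0*(-63) = 0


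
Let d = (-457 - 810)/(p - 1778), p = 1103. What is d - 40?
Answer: -25733/675 ≈ -38.123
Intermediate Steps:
d = 1267/675 (d = (-457 - 810)/(1103 - 1778) = -1267/(-675) = -1267*(-1/675) = 1267/675 ≈ 1.8770)
d - 40 = 1267/675 - 40 = -25733/675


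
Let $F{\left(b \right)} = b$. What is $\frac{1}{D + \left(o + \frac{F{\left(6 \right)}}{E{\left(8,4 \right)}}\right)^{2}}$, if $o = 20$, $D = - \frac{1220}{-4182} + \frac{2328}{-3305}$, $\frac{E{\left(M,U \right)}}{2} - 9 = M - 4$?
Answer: $\frac{1167917595}{477528058733} \approx 0.0024458$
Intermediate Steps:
$E{\left(M,U \right)} = 10 + 2 M$ ($E{\left(M,U \right)} = 18 + 2 \left(M - 4\right) = 18 + 2 \left(-4 + M\right) = 18 + \left(-8 + 2 M\right) = 10 + 2 M$)
$D = - \frac{2851798}{6910755}$ ($D = \left(-1220\right) \left(- \frac{1}{4182}\right) + 2328 \left(- \frac{1}{3305}\right) = \frac{610}{2091} - \frac{2328}{3305} = - \frac{2851798}{6910755} \approx -0.41266$)
$\frac{1}{D + \left(o + \frac{F{\left(6 \right)}}{E{\left(8,4 \right)}}\right)^{2}} = \frac{1}{- \frac{2851798}{6910755} + \left(20 + \frac{6}{10 + 2 \cdot 8}\right)^{2}} = \frac{1}{- \frac{2851798}{6910755} + \left(20 + \frac{6}{10 + 16}\right)^{2}} = \frac{1}{- \frac{2851798}{6910755} + \left(20 + \frac{6}{26}\right)^{2}} = \frac{1}{- \frac{2851798}{6910755} + \left(20 + 6 \cdot \frac{1}{26}\right)^{2}} = \frac{1}{- \frac{2851798}{6910755} + \left(20 + \frac{3}{13}\right)^{2}} = \frac{1}{- \frac{2851798}{6910755} + \left(\frac{263}{13}\right)^{2}} = \frac{1}{- \frac{2851798}{6910755} + \frac{69169}{169}} = \frac{1}{\frac{477528058733}{1167917595}} = \frac{1167917595}{477528058733}$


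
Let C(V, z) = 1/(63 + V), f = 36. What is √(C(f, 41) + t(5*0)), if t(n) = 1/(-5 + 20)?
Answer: √2090/165 ≈ 0.27707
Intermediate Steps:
t(n) = 1/15
√(C(f, 41) + t(5*0)) = √(1/(63 + 36) + 1/15) = √(1/99 + 1/15) = √(38/495) = √2090/165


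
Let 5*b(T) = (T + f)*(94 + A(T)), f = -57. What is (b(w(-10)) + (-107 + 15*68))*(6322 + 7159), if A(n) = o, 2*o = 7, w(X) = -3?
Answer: -3464617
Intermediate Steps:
o = 7/2 (o = (½)*7 = 7/2 ≈ 3.5000)
A(n) = 7/2
b(T) = -2223/2 + 39*T/2 (b(T) = ((T - 57)*(94 + 7/2))/5 = ((-57 + T)*(195/2))/5 = (-11115/2 + 195*T/2)/5 = -2223/2 + 39*T/2)
(b(w(-10)) + (-107 + 15*68))*(6322 + 7159) = ((-2223/2 + (39/2)*(-3)) + (-107 + 15*68))*(6322 + 7159) = ((-2223/2 - 117/2) + (-107 + 1020))*13481 = (-1170 + 913)*13481 = -257*13481 = -3464617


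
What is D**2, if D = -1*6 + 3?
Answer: 9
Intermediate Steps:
D = -3 (D = -6 + 3 = -3)
D**2 = (-3)**2 = 9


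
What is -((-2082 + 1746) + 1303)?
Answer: -967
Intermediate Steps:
-((-2082 + 1746) + 1303) = -(-336 + 1303) = -1*967 = -967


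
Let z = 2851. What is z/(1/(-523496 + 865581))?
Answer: 975284335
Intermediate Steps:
z/(1/(-523496 + 865581)) = 2851/(1/(-523496 + 865581)) = 2851/(1/342085) = 2851*342085 = 975284335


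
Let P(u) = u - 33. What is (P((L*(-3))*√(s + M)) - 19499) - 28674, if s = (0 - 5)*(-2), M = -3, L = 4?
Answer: -48206 - 12*√7 ≈ -48238.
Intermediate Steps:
s = 10 (s = -5*(-2) = 10)
P(u) = -33 + u
(P((L*(-3))*√(s + M)) - 19499) - 28674 = ((-33 + (4*(-3))*√(10 - 3)) - 19499) - 28674 = ((-33 - 12*√7) - 19499) - 28674 = (-19532 - 12*√7) - 28674 = -48206 - 12*√7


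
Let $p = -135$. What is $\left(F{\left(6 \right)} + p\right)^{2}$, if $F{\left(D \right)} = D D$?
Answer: $9801$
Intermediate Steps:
$F{\left(D \right)} = D^{2}$
$\left(F{\left(6 \right)} + p\right)^{2} = \left(6^{2} - 135\right)^{2} = \left(36 - 135\right)^{2} = \left(-99\right)^{2} = 9801$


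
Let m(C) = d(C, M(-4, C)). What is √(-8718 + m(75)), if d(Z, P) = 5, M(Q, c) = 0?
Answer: I*√8713 ≈ 93.344*I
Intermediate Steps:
m(C) = 5
√(-8718 + m(75)) = √(-8718 + 5) = √(-8713) = I*√8713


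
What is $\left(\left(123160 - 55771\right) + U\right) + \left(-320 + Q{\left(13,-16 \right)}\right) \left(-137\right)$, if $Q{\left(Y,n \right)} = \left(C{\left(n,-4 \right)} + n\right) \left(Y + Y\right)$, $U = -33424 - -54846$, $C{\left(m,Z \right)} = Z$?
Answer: $203891$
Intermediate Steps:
$U = 21422$ ($U = -33424 + 54846 = 21422$)
$Q{\left(Y,n \right)} = 2 Y \left(-4 + n\right)$ ($Q{\left(Y,n \right)} = \left(-4 + n\right) \left(Y + Y\right) = \left(-4 + n\right) 2 Y = 2 Y \left(-4 + n\right)$)
$\left(\left(123160 - 55771\right) + U\right) + \left(-320 + Q{\left(13,-16 \right)}\right) \left(-137\right) = \left(\left(123160 - 55771\right) + 21422\right) + \left(-320 + 2 \cdot 13 \left(-4 - 16\right)\right) \left(-137\right) = \left(67389 + 21422\right) + \left(-320 + 2 \cdot 13 \left(-20\right)\right) \left(-137\right) = 88811 + \left(-320 - 520\right) \left(-137\right) = 88811 - -115080 = 88811 + 115080 = 203891$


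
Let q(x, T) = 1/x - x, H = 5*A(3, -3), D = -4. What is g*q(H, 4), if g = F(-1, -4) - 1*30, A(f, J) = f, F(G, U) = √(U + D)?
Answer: 448 - 448*I*√2/15 ≈ 448.0 - 42.238*I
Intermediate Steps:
F(G, U) = √(-4 + U) (F(G, U) = √(U - 4) = √(-4 + U))
H = 15 (H = 5*3 = 15)
q(x, T) = 1/x - x
g = -30 + 2*I*√2 (g = √(-4 - 4) - 1*30 = √(-8) - 30 = 2*I*√2 - 30 = -30 + 2*I*√2 ≈ -30.0 + 2.8284*I)
g*q(H, 4) = (-30 + 2*I*√2)*(1/15 - 1*15) = (-30 + 2*I*√2)*(1/15 - 15) = (-30 + 2*I*√2)*(-224/15) = 448 - 448*I*√2/15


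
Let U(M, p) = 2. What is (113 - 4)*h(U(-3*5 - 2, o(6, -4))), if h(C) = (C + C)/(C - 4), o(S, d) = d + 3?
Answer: -218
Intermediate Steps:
o(S, d) = 3 + d
h(C) = 2*C/(-4 + C) (h(C) = (2*C)/(-4 + C) = 2*C/(-4 + C))
(113 - 4)*h(U(-3*5 - 2, o(6, -4))) = (113 - 4)*(2*2/(-4 + 2)) = 109*(2*2/(-2)) = 109*(2*2*(-½)) = 109*(-2) = -218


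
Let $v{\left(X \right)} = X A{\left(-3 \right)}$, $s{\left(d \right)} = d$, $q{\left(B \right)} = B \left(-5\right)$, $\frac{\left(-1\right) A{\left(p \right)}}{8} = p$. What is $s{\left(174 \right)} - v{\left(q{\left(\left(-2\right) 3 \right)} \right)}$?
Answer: $-546$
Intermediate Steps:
$A{\left(p \right)} = - 8 p$
$q{\left(B \right)} = - 5 B$
$v{\left(X \right)} = 24 X$ ($v{\left(X \right)} = X \left(\left(-8\right) \left(-3\right)\right) = X 24 = 24 X$)
$s{\left(174 \right)} - v{\left(q{\left(\left(-2\right) 3 \right)} \right)} = 174 - 24 \left(- 5 \left(\left(-2\right) 3\right)\right) = 174 - 24 \left(\left(-5\right) \left(-6\right)\right) = 174 - 24 \cdot 30 = 174 - 720 = -546$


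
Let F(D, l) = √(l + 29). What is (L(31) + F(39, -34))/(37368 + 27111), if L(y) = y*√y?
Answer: 31*√31/64479 + I*√5/64479 ≈ 0.0026769 + 3.4679e-5*I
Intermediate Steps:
L(y) = y^(3/2)
F(D, l) = √(29 + l)
(L(31) + F(39, -34))/(37368 + 27111) = (31^(3/2) + √(29 - 34))/(37368 + 27111) = (31*√31 + √(-5))/64479 = (31*√31 + I*√5)*(1/64479) = 31*√31/64479 + I*√5/64479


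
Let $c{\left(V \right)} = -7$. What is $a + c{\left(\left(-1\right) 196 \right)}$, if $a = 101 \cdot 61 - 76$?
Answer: $6078$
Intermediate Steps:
$a = 6085$ ($a = 6161 - 76 = 6085$)
$a + c{\left(\left(-1\right) 196 \right)} = 6085 - 7 = 6078$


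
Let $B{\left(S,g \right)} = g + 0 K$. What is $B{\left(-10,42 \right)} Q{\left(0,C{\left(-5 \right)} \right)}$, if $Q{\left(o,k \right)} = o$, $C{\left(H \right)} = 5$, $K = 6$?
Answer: $0$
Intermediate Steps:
$B{\left(S,g \right)} = g$ ($B{\left(S,g \right)} = g + 0 \cdot 6 = g + 0 = g$)
$B{\left(-10,42 \right)} Q{\left(0,C{\left(-5 \right)} \right)} = 42 \cdot 0 = 0$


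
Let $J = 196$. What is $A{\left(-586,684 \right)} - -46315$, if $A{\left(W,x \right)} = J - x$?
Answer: $45827$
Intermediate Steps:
$A{\left(W,x \right)} = 196 - x$
$A{\left(-586,684 \right)} - -46315 = \left(196 - 684\right) - -46315 = \left(196 - 684\right) + 46315 = -488 + 46315 = 45827$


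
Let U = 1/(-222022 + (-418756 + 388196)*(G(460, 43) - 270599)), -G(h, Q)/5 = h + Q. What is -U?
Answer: -1/8346141818 ≈ -1.1982e-10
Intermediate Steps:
G(h, Q) = -5*Q - 5*h (G(h, Q) = -5*(h + Q) = -5*(Q + h) = -5*Q - 5*h)
U = 1/8346141818 (U = 1/(-222022 + (-418756 + 388196)*((-5*43 - 5*460) - 270599)) = 1/(-222022 - 30560*((-215 - 2300) - 270599)) = 1/(-222022 - 30560*(-2515 - 270599)) = 1/(-222022 - 30560*(-273114)) = 1/(-222022 + 8346363840) = 1/8346141818 ≈ 1.1982e-10)
-U = -1*1/8346141818 = -1/8346141818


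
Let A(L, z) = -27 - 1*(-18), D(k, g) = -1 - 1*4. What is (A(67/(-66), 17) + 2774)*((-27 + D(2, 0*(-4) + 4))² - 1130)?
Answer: -293090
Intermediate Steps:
D(k, g) = -5 (D(k, g) = -1 - 4 = -5)
A(L, z) = -9 (A(L, z) = -27 + 18 = -9)
(A(67/(-66), 17) + 2774)*((-27 + D(2, 0*(-4) + 4))² - 1130) = (-9 + 2774)*((-27 - 5)² - 1130) = 2765*((-32)² - 1130) = 2765*(1024 - 1130) = 2765*(-106) = -293090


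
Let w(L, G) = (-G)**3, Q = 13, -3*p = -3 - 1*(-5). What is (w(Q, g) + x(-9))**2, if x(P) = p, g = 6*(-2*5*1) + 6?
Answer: 223152312100/9 ≈ 2.4795e+10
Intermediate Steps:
p = -2/3 (p = -(-3 - 1*(-5))/3 = -(-3 + 5)/3 = -1/3*2 = -2/3 ≈ -0.66667)
g = -54 (g = 6*(-10*1) + 6 = 6*(-10) + 6 = -60 + 6 = -54)
x(P) = -2/3
w(L, G) = -G**3
(w(Q, g) + x(-9))**2 = (-1*(-54)**3 - 2/3)**2 = (-1*(-157464) - 2/3)**2 = (157464 - 2/3)**2 = (472390/3)**2 = 223152312100/9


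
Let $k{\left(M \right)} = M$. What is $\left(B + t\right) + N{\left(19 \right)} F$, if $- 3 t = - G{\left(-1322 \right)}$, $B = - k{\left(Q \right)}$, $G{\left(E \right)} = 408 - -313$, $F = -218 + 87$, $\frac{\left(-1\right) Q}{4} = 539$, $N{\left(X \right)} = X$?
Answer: $- \frac{278}{3} \approx -92.667$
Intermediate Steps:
$Q = -2156$ ($Q = \left(-4\right) 539 = -2156$)
$F = -131$
$G{\left(E \right)} = 721$ ($G{\left(E \right)} = 408 + 313 = 721$)
$B = 2156$ ($B = \left(-1\right) \left(-2156\right) = 2156$)
$t = \frac{721}{3}$ ($t = - \frac{\left(-1\right) 721}{3} = \left(- \frac{1}{3}\right) \left(-721\right) = \frac{721}{3} \approx 240.33$)
$\left(B + t\right) + N{\left(19 \right)} F = \left(2156 + \frac{721}{3}\right) + 19 \left(-131\right) = \frac{7189}{3} - 2489 = - \frac{278}{3}$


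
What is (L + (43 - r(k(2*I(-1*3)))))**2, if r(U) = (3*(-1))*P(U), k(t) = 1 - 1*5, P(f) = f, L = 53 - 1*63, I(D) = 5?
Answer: 441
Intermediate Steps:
L = -10 (L = 53 - 63 = -10)
k(t) = -4 (k(t) = 1 - 5 = -4)
r(U) = -3*U (r(U) = (3*(-1))*U = -3*U)
(L + (43 - r(k(2*I(-1*3)))))**2 = (-10 + (43 - (-3)*(-4)))**2 = (-10 + (43 - 1*12))**2 = (-10 + (43 - 12))**2 = (-10 + 31)**2 = 21**2 = 441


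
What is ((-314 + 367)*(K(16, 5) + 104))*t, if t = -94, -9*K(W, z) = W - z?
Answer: -4608350/9 ≈ -5.1204e+5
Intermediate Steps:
K(W, z) = -W/9 + z/9 (K(W, z) = -(W - z)/9 = -W/9 + z/9)
((-314 + 367)*(K(16, 5) + 104))*t = ((-314 + 367)*((-⅑*16 + (⅑)*5) + 104))*(-94) = (53*((-16/9 + 5/9) + 104))*(-94) = (53*(-11/9 + 104))*(-94) = (53*(925/9))*(-94) = (49025/9)*(-94) = -4608350/9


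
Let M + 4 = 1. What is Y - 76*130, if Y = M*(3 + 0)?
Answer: -9889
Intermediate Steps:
M = -3 (M = -4 + 1 = -3)
Y = -9 (Y = -3*(3 + 0) = -3*3 = -9)
Y - 76*130 = -9 - 76*130 = -9 - 9880 = -9889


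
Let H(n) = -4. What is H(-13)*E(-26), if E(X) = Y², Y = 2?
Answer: -16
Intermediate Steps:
E(X) = 4 (E(X) = 2² = 4)
H(-13)*E(-26) = -4*4 = -16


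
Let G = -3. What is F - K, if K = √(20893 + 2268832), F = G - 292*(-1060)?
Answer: 309517 - 5*√91589 ≈ 3.0800e+5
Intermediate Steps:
F = 309517 (F = -3 - 292*(-1060) = -3 + 309520 = 309517)
K = 5*√91589 (K = √2289725 = 5*√91589 ≈ 1513.2)
F - K = 309517 - 5*√91589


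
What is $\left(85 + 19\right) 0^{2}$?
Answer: $0$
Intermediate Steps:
$\left(85 + 19\right) 0^{2} = 104 \cdot 0 = 0$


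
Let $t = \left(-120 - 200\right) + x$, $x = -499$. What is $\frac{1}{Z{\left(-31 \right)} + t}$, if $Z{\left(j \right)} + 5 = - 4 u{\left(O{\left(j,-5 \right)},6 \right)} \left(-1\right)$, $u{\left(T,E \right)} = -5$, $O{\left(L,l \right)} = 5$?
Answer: $- \frac{1}{844} \approx -0.0011848$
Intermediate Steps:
$t = -819$ ($t = \left(-120 - 200\right) - 499 = -320 - 499 = -819$)
$Z{\left(j \right)} = -25$ ($Z{\left(j \right)} = -5 + \left(-4\right) \left(-5\right) \left(-1\right) = -5 + 20 \left(-1\right) = -5 - 20 = -25$)
$\frac{1}{Z{\left(-31 \right)} + t} = \frac{1}{-25 - 819} = \frac{1}{-844} = - \frac{1}{844}$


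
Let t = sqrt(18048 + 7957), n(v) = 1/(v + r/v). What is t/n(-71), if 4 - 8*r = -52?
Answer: -5048*sqrt(26005)/71 ≈ -11465.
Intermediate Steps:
r = 7 (r = 1/2 - 1/8*(-52) = 1/2 + 13/2 = 7)
n(v) = 1/(v + 7/v)
t = sqrt(26005) ≈ 161.26
t/n(-71) = sqrt(26005)/((-71/(7 + (-71)**2))) = sqrt(26005)/((-71/(7 + 5041))) = sqrt(26005)/((-71/5048)) = sqrt(26005)/((-71*1/5048)) = sqrt(26005)/(-71/5048) = sqrt(26005)*(-5048/71) = -5048*sqrt(26005)/71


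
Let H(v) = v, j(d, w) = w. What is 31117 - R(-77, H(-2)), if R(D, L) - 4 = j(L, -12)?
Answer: 31125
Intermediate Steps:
R(D, L) = -8 (R(D, L) = 4 - 12 = -8)
31117 - R(-77, H(-2)) = 31117 - 1*(-8) = 31117 + 8 = 31125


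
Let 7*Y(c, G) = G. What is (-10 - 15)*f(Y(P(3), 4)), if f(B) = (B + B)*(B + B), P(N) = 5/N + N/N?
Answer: -1600/49 ≈ -32.653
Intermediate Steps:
P(N) = 1 + 5/N (P(N) = 5/N + 1 = 1 + 5/N)
Y(c, G) = G/7
f(B) = 4*B² (f(B) = (2*B)*(2*B) = 4*B²)
(-10 - 15)*f(Y(P(3), 4)) = (-10 - 15)*(4*((⅐)*4)²) = -100*(4/7)² = -100*16/49 = -25*64/49 = -1600/49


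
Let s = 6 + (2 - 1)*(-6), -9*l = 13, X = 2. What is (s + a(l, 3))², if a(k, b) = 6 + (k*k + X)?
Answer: 667489/6561 ≈ 101.74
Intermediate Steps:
l = -13/9 (l = -⅑*13 = -13/9 ≈ -1.4444)
s = 0 (s = 6 + 1*(-6) = 6 - 6 = 0)
a(k, b) = 8 + k² (a(k, b) = 6 + (k*k + 2) = 6 + (k² + 2) = 6 + (2 + k²) = 8 + k²)
(s + a(l, 3))² = (0 + (8 + (-13/9)²))² = (0 + (8 + 169/81))² = (0 + 817/81)² = (817/81)² = 667489/6561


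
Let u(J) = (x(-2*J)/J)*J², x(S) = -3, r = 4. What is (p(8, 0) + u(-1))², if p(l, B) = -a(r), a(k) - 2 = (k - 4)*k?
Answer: 1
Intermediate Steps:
a(k) = 2 + k*(-4 + k) (a(k) = 2 + (k - 4)*k = 2 + (-4 + k)*k = 2 + k*(-4 + k))
u(J) = -3*J (u(J) = (-3/J)*J² = -3*J)
p(l, B) = -2 (p(l, B) = -(2 + 4² - 4*4) = -(2 + 16 - 16) = -1*2 = -2)
(p(8, 0) + u(-1))² = (-2 - 3*(-1))² = (-2 + 3)² = 1² = 1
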